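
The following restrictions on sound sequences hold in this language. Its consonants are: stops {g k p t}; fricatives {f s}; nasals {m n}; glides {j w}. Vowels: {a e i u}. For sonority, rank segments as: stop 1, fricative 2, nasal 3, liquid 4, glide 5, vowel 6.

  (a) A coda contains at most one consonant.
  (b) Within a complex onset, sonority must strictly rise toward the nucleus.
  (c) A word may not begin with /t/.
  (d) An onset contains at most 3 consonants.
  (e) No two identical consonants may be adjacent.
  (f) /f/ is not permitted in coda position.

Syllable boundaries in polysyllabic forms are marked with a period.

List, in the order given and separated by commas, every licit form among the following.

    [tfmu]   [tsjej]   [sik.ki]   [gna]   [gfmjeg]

[gna]

[tfmu] — violates constraint (c): word begins with /t/ → illicit
[tsjej] — violates constraint (c): word begins with /t/ → illicit
[sik.ki] — violates constraint (e): adjacent identical consonants /kk/ → illicit
[gna] — σ1 onset /gn/ (1→3 rises), coda /∅/ ok → licit
[gfmjeg] — violates constraint (d): syllable 1 onset /gfmj/ has 4 consonants (> 3) → illicit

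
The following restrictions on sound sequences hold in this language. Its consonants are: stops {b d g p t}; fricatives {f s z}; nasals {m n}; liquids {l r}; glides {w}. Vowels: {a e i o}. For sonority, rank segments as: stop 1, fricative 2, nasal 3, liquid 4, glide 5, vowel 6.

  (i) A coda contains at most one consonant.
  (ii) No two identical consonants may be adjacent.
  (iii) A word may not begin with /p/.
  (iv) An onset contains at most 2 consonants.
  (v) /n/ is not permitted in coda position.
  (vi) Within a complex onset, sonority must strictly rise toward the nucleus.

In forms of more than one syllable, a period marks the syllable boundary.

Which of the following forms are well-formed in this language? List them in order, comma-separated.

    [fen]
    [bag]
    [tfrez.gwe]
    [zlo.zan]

[bag]

[fen] — violates constraint (v): syllable 1 coda contains /n/ → ill-formed
[bag] — σ1 onset /b/, coda /g/ ok → well-formed
[tfrez.gwe] — violates constraint (iv): syllable 1 onset /tfr/ has 3 consonants (> 2) → ill-formed
[zlo.zan] — violates constraint (v): syllable 2 coda contains /n/ → ill-formed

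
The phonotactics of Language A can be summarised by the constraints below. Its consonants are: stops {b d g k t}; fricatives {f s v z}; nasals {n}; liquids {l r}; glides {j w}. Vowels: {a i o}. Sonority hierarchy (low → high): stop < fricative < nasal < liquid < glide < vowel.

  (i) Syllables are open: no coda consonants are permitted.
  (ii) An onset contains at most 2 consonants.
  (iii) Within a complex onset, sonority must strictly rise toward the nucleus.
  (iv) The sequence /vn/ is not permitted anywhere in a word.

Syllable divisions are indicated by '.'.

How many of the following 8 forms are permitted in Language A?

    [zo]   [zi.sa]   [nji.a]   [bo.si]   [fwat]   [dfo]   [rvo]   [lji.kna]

6

[zo] — σ1 onset /z/, coda /∅/ ok → permitted
[zi.sa] — σ1 onset /z/, coda /∅/ ok; σ2 onset /s/, coda /∅/ ok → permitted
[nji.a] — σ1 onset /nj/ (3→5 rises), coda /∅/ ok; σ2 onset /∅/, coda /∅/ ok → permitted
[bo.si] — σ1 onset /b/, coda /∅/ ok; σ2 onset /s/, coda /∅/ ok → permitted
[fwat] — violates constraint (i): syllable 1 coda /t/ has 1 consonant (> 0) → not permitted
[dfo] — σ1 onset /df/ (1→2 rises), coda /∅/ ok → permitted
[rvo] — violates constraint (iii): syllable 1 onset /rv/: /r/ (liquid, 4) → /v/ (fricative, 2) does not rise → not permitted
[lji.kna] — σ1 onset /lj/ (4→5 rises), coda /∅/ ok; σ2 onset /kn/ (1→3 rises), coda /∅/ ok → permitted
Permitted: [zo], [zi.sa], [nji.a], [bo.si], [dfo], [lji.kna] → 6.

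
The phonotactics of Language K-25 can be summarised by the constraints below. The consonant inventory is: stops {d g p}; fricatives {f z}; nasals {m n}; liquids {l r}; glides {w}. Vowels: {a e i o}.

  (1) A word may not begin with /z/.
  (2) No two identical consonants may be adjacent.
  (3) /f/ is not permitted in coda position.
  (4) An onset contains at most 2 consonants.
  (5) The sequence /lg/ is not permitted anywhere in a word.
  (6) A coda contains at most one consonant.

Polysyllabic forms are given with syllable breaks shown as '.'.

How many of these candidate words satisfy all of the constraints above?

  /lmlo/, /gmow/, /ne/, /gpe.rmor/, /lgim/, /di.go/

4

/lmlo/ — violates constraint 4: syllable 1 onset /lml/ has 3 consonants (> 2) → illicit
/gmow/ — σ1 onset /gm/ (2C), coda /w/ ok → licit
/ne/ — σ1 onset /n/, coda /∅/ ok → licit
/gpe.rmor/ — σ1 onset /gp/ (2C), coda /∅/ ok; σ2 onset /rm/ (2C), coda /r/ ok → licit
/lgim/ — violates constraint 5: contains banned sequence /lg/ → illicit
/di.go/ — σ1 onset /d/, coda /∅/ ok; σ2 onset /g/, coda /∅/ ok → licit
Licit: /gmow/, /ne/, /gpe.rmor/, /di.go/ → 4.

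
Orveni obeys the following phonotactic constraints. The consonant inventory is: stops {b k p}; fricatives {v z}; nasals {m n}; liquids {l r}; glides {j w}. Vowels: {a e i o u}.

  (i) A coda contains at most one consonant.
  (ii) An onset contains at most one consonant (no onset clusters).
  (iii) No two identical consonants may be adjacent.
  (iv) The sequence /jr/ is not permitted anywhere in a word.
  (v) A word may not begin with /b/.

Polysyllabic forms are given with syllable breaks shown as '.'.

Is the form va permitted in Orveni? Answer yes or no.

yes

va — σ1 onset /v/, coda /∅/ ok → permitted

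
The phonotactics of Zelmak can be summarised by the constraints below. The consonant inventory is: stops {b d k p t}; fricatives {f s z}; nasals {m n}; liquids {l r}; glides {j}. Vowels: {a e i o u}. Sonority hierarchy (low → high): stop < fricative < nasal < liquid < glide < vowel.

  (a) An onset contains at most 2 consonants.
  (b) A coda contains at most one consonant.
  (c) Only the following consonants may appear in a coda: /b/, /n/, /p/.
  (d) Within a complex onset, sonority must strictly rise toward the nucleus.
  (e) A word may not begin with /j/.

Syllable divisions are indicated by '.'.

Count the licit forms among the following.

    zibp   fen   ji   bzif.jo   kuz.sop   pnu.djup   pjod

2

zibp — violates constraint (b): syllable 1 coda /bp/ has 2 consonants (> 1) → illicit
fen — σ1 onset /f/, coda /n/ ok → licit
ji — violates constraint (e): word begins with /j/ → illicit
bzif.jo — violates constraint (c): syllable 1 coda contains /f/, which is not a licensed coda consonant → illicit
kuz.sop — violates constraint (c): syllable 1 coda contains /z/, which is not a licensed coda consonant → illicit
pnu.djup — σ1 onset /pn/ (1→3 rises), coda /∅/ ok; σ2 onset /dj/ (1→5 rises), coda /p/ ok → licit
pjod — violates constraint (c): syllable 1 coda contains /d/, which is not a licensed coda consonant → illicit
Licit: fen, pnu.djup → 2.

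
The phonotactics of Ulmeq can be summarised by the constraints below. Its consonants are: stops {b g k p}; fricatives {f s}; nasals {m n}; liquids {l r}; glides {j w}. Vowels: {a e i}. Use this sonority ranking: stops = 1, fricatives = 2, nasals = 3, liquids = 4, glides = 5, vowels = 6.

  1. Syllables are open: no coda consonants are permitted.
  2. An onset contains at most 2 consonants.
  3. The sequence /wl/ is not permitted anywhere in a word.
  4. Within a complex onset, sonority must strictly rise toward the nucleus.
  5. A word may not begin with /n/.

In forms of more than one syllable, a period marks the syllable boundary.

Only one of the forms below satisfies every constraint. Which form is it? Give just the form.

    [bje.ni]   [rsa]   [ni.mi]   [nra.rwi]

[bje.ni] — σ1 onset /bj/ (1→5 rises), coda /∅/ ok; σ2 onset /n/, coda /∅/ ok → permitted
[rsa] — violates constraint 4: syllable 1 onset /rs/: /r/ (liquid, 4) → /s/ (fricative, 2) does not rise → not permitted
[ni.mi] — violates constraint 5: word begins with /n/ → not permitted
[nra.rwi] — violates constraint 5: word begins with /n/ → not permitted

[bje.ni]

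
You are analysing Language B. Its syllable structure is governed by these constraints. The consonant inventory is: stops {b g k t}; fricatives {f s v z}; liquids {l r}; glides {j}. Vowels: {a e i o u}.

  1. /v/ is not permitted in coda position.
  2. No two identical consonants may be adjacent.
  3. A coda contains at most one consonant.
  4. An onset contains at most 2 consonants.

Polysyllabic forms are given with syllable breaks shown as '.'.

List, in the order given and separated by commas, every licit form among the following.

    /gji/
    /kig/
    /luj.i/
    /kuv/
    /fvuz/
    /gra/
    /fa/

/gji/ — σ1 onset /gj/ (2C), coda /∅/ ok → licit
/kig/ — σ1 onset /k/, coda /g/ ok → licit
/luj.i/ — σ1 onset /l/, coda /j/ ok; σ2 onset /∅/, coda /∅/ ok → licit
/kuv/ — violates constraint 1: syllable 1 coda contains /v/ → illicit
/fvuz/ — σ1 onset /fv/ (2C), coda /z/ ok → licit
/gra/ — σ1 onset /gr/ (2C), coda /∅/ ok → licit
/fa/ — σ1 onset /f/, coda /∅/ ok → licit

/gji/, /kig/, /luj.i/, /fvuz/, /gra/, /fa/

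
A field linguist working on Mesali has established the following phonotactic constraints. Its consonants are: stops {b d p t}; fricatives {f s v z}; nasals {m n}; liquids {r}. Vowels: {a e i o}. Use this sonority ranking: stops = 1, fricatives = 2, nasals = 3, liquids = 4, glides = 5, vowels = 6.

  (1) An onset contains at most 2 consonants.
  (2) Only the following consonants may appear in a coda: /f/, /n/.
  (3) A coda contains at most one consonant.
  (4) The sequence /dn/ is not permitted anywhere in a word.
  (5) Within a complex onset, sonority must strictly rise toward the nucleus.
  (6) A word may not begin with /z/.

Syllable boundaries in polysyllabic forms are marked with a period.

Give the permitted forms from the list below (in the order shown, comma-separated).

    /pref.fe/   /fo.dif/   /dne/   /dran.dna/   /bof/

/pref.fe/ — σ1 onset /pr/ (1→4 rises), coda /f/ ok; σ2 onset /f/, coda /∅/ ok → permitted
/fo.dif/ — σ1 onset /f/, coda /∅/ ok; σ2 onset /d/, coda /f/ ok → permitted
/dne/ — violates constraint 4: contains banned sequence /dn/ → not permitted
/dran.dna/ — violates constraint 4: contains banned sequence /dn/ → not permitted
/bof/ — σ1 onset /b/, coda /f/ ok → permitted

/pref.fe/, /fo.dif/, /bof/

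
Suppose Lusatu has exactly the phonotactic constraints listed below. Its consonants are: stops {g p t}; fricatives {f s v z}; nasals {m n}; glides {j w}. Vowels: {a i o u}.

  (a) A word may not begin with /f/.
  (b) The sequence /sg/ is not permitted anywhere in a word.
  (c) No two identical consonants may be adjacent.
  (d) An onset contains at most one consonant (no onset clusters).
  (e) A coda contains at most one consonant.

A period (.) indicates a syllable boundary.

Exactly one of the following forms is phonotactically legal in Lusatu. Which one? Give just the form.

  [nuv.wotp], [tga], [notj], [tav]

[nuv.wotp] — violates constraint (e): syllable 2 coda /tp/ has 2 consonants (> 1) → phonotactically illegal
[tga] — violates constraint (d): syllable 1 onset /tg/ has 2 consonants (> 1) → phonotactically illegal
[notj] — violates constraint (e): syllable 1 coda /tj/ has 2 consonants (> 1) → phonotactically illegal
[tav] — σ1 onset /t/, coda /v/ ok → phonotactically legal

[tav]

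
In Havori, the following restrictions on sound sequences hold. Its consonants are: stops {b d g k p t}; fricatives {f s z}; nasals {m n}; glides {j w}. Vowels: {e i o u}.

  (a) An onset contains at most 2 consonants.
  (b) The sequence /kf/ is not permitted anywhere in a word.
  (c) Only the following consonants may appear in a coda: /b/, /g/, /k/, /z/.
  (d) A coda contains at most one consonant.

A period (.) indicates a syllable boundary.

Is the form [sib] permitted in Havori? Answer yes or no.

yes

[sib] — σ1 onset /s/, coda /b/ ok → permitted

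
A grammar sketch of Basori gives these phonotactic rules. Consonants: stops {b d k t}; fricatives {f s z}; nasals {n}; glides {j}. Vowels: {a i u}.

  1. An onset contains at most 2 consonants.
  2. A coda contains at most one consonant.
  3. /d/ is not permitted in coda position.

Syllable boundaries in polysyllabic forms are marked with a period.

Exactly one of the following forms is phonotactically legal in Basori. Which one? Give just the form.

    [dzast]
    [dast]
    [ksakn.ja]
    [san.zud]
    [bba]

[bba]

[dzast] — violates constraint 2: syllable 1 coda /st/ has 2 consonants (> 1) → phonotactically illegal
[dast] — violates constraint 2: syllable 1 coda /st/ has 2 consonants (> 1) → phonotactically illegal
[ksakn.ja] — violates constraint 2: syllable 1 coda /kn/ has 2 consonants (> 1) → phonotactically illegal
[san.zud] — violates constraint 3: syllable 2 coda contains /d/ → phonotactically illegal
[bba] — σ1 onset /bb/ (2C), coda /∅/ ok → phonotactically legal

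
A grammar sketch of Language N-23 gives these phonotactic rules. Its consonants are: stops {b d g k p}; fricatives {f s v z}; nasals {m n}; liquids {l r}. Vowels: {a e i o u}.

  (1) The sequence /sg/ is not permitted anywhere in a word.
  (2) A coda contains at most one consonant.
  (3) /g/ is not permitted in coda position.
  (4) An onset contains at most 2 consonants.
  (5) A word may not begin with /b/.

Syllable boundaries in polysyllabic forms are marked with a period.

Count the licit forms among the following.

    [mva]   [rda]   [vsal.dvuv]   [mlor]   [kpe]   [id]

6

[mva] — σ1 onset /mv/ (2C), coda /∅/ ok → licit
[rda] — σ1 onset /rd/ (2C), coda /∅/ ok → licit
[vsal.dvuv] — σ1 onset /vs/ (2C), coda /l/ ok; σ2 onset /dv/ (2C), coda /v/ ok → licit
[mlor] — σ1 onset /ml/ (2C), coda /r/ ok → licit
[kpe] — σ1 onset /kp/ (2C), coda /∅/ ok → licit
[id] — σ1 onset /∅/, coda /d/ ok → licit
Licit: [mva], [rda], [vsal.dvuv], [mlor], [kpe], [id] → 6.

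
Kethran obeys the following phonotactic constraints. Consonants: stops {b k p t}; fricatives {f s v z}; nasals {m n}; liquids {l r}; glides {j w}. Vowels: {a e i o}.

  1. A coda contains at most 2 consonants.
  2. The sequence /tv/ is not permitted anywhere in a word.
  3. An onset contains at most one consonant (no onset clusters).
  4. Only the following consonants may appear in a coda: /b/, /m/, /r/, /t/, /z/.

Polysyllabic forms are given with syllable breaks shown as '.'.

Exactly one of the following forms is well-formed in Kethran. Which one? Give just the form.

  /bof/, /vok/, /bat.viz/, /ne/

/bof/ — violates constraint 4: syllable 1 coda contains /f/, which is not a licensed coda consonant → ill-formed
/vok/ — violates constraint 4: syllable 1 coda contains /k/, which is not a licensed coda consonant → ill-formed
/bat.viz/ — violates constraint 2: contains banned sequence /tv/ → ill-formed
/ne/ — σ1 onset /n/, coda /∅/ ok → well-formed

/ne/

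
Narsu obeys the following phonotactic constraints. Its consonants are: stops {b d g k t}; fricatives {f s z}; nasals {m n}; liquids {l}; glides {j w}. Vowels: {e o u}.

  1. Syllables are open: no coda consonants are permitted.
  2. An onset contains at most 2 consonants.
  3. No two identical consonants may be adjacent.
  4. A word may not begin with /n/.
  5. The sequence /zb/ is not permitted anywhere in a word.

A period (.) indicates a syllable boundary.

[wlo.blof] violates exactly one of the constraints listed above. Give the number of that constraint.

1

[wlo.blof]: syllable 2 coda /f/ has 1 consonant (> 0).
This is a violation of constraint 1: "Syllables are open: no coda consonants are permitted."
The remaining constraints (2, 3, 4, 5) are satisfied.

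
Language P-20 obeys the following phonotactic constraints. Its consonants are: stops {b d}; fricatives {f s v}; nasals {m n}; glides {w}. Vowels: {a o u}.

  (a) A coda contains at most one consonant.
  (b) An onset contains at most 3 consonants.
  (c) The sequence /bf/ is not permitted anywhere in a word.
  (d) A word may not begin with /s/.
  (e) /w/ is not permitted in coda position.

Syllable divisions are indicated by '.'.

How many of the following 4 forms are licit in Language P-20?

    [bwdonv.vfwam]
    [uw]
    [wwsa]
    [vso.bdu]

2

[bwdonv.vfwam] — violates constraint (a): syllable 1 coda /nv/ has 2 consonants (> 1) → illicit
[uw] — violates constraint (e): syllable 1 coda contains /w/ → illicit
[wwsa] — σ1 onset /wws/ (3C), coda /∅/ ok → licit
[vso.bdu] — σ1 onset /vs/ (2C), coda /∅/ ok; σ2 onset /bd/ (2C), coda /∅/ ok → licit
Licit: [wwsa], [vso.bdu] → 2.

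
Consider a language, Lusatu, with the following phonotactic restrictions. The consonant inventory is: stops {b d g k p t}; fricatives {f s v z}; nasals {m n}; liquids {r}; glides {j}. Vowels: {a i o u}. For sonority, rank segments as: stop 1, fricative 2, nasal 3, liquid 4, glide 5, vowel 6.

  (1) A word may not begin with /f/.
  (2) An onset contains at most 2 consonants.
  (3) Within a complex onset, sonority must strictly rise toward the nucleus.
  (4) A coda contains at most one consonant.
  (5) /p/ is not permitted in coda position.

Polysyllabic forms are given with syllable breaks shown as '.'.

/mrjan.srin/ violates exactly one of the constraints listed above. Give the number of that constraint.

2

/mrjan.srin/: syllable 1 onset /mrj/ has 3 consonants (> 2).
This is a violation of constraint 2: "An onset contains at most 2 consonants."
The remaining constraints (1, 3, 4, 5) are satisfied.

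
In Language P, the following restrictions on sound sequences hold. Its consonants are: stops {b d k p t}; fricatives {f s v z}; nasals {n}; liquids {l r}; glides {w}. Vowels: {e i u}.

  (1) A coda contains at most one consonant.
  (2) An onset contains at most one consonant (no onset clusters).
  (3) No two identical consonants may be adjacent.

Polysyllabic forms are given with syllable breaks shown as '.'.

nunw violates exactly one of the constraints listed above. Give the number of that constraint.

1

nunw: syllable 1 coda /nw/ has 2 consonants (> 1).
This is a violation of constraint 1: "A coda contains at most one consonant."
The remaining constraints (2, 3) are satisfied.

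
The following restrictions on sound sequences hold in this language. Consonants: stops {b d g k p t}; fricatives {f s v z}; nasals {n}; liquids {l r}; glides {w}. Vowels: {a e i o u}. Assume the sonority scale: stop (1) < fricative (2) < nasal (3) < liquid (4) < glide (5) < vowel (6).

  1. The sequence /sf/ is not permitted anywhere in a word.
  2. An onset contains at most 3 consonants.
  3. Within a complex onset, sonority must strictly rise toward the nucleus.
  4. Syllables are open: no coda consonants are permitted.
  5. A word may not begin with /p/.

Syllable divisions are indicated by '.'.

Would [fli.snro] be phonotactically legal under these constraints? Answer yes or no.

yes

[fli.snro] — σ1 onset /fl/ (2→4 rises), coda /∅/ ok; σ2 onset /snr/ (2→3→4 rises), coda /∅/ ok → phonotactically legal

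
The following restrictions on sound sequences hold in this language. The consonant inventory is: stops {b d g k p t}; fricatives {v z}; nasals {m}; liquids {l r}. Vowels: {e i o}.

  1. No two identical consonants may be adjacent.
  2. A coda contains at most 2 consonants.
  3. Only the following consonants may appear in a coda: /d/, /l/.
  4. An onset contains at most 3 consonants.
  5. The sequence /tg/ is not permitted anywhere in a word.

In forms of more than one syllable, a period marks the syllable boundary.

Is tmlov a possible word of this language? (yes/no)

no

tmlov — violates constraint 3: syllable 1 coda contains /v/, which is not a licensed coda consonant → phonotactically illegal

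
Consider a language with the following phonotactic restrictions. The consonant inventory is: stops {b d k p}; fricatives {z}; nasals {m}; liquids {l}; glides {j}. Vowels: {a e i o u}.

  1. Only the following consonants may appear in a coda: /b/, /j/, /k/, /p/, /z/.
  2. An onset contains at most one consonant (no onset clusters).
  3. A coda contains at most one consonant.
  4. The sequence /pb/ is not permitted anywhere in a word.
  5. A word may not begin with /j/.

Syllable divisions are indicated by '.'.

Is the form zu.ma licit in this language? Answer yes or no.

zu.ma — σ1 onset /z/, coda /∅/ ok; σ2 onset /m/, coda /∅/ ok → licit

yes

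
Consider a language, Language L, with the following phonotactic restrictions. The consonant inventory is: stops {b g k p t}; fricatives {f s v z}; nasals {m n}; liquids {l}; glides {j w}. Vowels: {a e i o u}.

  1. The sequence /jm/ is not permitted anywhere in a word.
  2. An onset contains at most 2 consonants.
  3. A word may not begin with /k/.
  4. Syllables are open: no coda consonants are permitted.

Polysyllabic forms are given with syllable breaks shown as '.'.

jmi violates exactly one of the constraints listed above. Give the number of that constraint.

jmi: contains banned sequence /jm/.
This is a violation of constraint 1: "The sequence /jm/ is not permitted anywhere in a word."
The remaining constraints (2, 3, 4) are satisfied.

1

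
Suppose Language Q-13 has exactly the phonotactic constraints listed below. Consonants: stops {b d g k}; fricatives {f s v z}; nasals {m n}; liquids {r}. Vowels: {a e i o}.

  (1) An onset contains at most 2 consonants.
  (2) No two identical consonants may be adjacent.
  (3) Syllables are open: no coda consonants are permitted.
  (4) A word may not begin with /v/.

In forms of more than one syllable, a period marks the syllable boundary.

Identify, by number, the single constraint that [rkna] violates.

1

[rkna]: syllable 1 onset /rkn/ has 3 consonants (> 2).
This is a violation of constraint 1: "An onset contains at most 2 consonants."
The remaining constraints (2, 3, 4) are satisfied.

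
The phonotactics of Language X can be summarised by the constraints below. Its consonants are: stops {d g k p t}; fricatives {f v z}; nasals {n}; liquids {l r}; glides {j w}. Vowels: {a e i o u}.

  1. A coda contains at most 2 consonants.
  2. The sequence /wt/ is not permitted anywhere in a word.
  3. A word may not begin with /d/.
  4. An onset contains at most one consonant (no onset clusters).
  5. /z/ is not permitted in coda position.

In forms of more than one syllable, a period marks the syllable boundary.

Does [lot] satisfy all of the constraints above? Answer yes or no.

[lot] — σ1 onset /l/, coda /t/ ok → licit

yes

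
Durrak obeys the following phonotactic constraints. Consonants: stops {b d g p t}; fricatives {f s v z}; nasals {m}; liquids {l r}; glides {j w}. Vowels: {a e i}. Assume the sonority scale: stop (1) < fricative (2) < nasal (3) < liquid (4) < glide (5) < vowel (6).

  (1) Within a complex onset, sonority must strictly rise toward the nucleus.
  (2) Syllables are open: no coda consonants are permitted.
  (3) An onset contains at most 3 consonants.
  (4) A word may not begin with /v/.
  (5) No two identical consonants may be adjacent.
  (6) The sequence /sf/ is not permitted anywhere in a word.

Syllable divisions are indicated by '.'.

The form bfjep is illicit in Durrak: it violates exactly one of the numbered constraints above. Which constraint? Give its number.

2

bfjep: syllable 1 coda /p/ has 1 consonant (> 0).
This is a violation of constraint 2: "Syllables are open: no coda consonants are permitted."
The remaining constraints (1, 3, 4, 5, 6) are satisfied.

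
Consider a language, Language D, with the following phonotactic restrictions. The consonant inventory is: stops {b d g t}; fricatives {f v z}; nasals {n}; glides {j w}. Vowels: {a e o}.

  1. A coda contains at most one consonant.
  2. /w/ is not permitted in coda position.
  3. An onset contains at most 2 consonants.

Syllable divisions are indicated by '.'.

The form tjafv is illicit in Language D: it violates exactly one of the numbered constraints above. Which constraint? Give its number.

1

tjafv: syllable 1 coda /fv/ has 2 consonants (> 1).
This is a violation of constraint 1: "A coda contains at most one consonant."
The remaining constraints (2, 3) are satisfied.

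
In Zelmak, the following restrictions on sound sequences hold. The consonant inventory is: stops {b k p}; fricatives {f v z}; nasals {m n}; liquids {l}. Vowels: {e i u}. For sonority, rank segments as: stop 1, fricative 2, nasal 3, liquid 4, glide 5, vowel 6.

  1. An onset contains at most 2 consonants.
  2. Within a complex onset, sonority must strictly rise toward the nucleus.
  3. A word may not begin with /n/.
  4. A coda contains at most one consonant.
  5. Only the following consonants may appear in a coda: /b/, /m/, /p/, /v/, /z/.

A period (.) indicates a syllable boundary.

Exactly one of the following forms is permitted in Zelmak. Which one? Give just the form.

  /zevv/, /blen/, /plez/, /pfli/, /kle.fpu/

/zevv/ — violates constraint 4: syllable 1 coda /vv/ has 2 consonants (> 1) → not permitted
/blen/ — violates constraint 5: syllable 1 coda contains /n/, which is not a licensed coda consonant → not permitted
/plez/ — σ1 onset /pl/ (1→4 rises), coda /z/ ok → permitted
/pfli/ — violates constraint 1: syllable 1 onset /pfl/ has 3 consonants (> 2) → not permitted
/kle.fpu/ — violates constraint 2: syllable 2 onset /fp/: /f/ (fricative, 2) → /p/ (stop, 1) does not rise → not permitted

/plez/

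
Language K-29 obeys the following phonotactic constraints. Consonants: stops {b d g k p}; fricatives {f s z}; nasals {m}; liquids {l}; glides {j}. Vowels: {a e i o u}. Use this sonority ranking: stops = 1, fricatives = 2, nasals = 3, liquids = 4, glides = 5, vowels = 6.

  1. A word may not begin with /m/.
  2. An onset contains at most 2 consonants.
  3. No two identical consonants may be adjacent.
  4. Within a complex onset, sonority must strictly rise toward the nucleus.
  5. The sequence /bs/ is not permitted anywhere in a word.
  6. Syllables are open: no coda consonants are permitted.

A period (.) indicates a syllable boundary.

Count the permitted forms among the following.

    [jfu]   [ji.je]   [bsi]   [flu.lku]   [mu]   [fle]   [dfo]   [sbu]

3

[jfu] — violates constraint 4: syllable 1 onset /jf/: /j/ (glide, 5) → /f/ (fricative, 2) does not rise → not permitted
[ji.je] — σ1 onset /j/, coda /∅/ ok; σ2 onset /j/, coda /∅/ ok → permitted
[bsi] — violates constraint 5: contains banned sequence /bs/ → not permitted
[flu.lku] — violates constraint 4: syllable 2 onset /lk/: /l/ (liquid, 4) → /k/ (stop, 1) does not rise → not permitted
[mu] — violates constraint 1: word begins with /m/ → not permitted
[fle] — σ1 onset /fl/ (2→4 rises), coda /∅/ ok → permitted
[dfo] — σ1 onset /df/ (1→2 rises), coda /∅/ ok → permitted
[sbu] — violates constraint 4: syllable 1 onset /sb/: /s/ (fricative, 2) → /b/ (stop, 1) does not rise → not permitted
Permitted: [ji.je], [fle], [dfo] → 3.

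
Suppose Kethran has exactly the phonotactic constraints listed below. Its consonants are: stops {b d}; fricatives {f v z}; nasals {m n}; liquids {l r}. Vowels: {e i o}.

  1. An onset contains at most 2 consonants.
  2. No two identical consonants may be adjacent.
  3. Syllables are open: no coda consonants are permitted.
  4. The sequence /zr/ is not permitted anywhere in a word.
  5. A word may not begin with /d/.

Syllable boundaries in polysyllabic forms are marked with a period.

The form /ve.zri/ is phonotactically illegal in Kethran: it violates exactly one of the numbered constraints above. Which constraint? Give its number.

/ve.zri/: contains banned sequence /zr/.
This is a violation of constraint 4: "The sequence /zr/ is not permitted anywhere in a word."
The remaining constraints (1, 2, 3, 5) are satisfied.

4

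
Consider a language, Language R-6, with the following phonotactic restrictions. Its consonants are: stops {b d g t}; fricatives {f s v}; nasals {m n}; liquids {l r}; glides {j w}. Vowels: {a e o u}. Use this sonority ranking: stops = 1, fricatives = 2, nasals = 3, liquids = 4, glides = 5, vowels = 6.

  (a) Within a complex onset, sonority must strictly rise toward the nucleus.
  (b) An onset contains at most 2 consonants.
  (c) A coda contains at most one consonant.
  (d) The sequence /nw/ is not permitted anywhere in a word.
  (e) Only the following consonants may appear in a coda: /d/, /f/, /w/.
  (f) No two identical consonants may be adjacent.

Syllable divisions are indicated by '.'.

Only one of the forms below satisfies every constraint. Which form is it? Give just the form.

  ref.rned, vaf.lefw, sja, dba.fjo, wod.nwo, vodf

sja

ref.rned — violates constraint (a): syllable 2 onset /rn/: /r/ (liquid, 4) → /n/ (nasal, 3) does not rise → phonotactically illegal
vaf.lefw — violates constraint (c): syllable 2 coda /fw/ has 2 consonants (> 1) → phonotactically illegal
sja — σ1 onset /sj/ (2→5 rises), coda /∅/ ok → phonotactically legal
dba.fjo — violates constraint (a): syllable 1 onset /db/: /d/ (stop, 1) → /b/ (stop, 1) does not rise → phonotactically illegal
wod.nwo — violates constraint (d): contains banned sequence /nw/ → phonotactically illegal
vodf — violates constraint (c): syllable 1 coda /df/ has 2 consonants (> 1) → phonotactically illegal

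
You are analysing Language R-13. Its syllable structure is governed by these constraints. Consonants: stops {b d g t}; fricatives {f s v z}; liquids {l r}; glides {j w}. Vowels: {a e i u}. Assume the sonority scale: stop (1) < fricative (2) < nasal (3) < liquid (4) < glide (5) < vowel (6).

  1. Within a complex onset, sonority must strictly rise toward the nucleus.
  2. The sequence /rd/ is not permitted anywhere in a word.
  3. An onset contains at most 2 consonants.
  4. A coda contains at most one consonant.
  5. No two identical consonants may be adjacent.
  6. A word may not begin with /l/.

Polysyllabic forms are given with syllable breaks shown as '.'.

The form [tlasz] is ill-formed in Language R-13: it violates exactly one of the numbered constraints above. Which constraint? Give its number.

[tlasz]: syllable 1 coda /sz/ has 2 consonants (> 1).
This is a violation of constraint 4: "A coda contains at most one consonant."
The remaining constraints (1, 2, 3, 5, 6) are satisfied.

4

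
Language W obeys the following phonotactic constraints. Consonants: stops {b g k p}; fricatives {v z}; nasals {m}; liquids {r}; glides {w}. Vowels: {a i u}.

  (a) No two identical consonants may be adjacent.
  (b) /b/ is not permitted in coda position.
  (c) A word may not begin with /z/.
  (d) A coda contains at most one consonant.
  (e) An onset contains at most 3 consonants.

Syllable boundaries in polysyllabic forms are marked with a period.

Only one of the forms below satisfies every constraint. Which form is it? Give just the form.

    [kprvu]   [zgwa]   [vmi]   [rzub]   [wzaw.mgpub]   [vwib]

[kprvu] — violates constraint (e): syllable 1 onset /kprv/ has 4 consonants (> 3) → phonotactically illegal
[zgwa] — violates constraint (c): word begins with /z/ → phonotactically illegal
[vmi] — σ1 onset /vm/ (2C), coda /∅/ ok → phonotactically legal
[rzub] — violates constraint (b): syllable 1 coda contains /b/ → phonotactically illegal
[wzaw.mgpub] — violates constraint (b): syllable 2 coda contains /b/ → phonotactically illegal
[vwib] — violates constraint (b): syllable 1 coda contains /b/ → phonotactically illegal

[vmi]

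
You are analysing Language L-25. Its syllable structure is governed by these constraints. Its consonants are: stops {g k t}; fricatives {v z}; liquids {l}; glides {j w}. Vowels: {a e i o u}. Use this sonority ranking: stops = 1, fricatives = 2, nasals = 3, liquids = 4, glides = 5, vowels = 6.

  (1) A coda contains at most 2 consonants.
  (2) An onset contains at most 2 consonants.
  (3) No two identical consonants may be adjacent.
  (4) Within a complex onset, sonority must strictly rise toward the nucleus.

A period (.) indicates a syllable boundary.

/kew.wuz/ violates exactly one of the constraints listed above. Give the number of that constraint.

3

/kew.wuz/: adjacent identical consonants /ww/.
This is a violation of constraint 3: "No two identical consonants may be adjacent."
The remaining constraints (1, 2, 4) are satisfied.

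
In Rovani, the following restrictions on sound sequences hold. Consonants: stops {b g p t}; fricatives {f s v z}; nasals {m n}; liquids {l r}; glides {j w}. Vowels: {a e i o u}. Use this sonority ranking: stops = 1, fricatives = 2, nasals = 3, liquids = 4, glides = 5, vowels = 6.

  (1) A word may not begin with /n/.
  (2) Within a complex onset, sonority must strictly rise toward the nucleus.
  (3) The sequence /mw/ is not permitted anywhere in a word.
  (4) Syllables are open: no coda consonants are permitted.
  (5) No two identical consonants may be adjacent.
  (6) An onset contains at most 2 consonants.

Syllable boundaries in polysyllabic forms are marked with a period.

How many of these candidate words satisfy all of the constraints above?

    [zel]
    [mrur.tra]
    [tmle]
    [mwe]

0

[zel] — violates constraint 4: syllable 1 coda /l/ has 1 consonant (> 0) → ill-formed
[mrur.tra] — violates constraint 4: syllable 1 coda /r/ has 1 consonant (> 0) → ill-formed
[tmle] — violates constraint 6: syllable 1 onset /tml/ has 3 consonants (> 2) → ill-formed
[mwe] — violates constraint 3: contains banned sequence /mw/ → ill-formed
No form is well-formed → 0.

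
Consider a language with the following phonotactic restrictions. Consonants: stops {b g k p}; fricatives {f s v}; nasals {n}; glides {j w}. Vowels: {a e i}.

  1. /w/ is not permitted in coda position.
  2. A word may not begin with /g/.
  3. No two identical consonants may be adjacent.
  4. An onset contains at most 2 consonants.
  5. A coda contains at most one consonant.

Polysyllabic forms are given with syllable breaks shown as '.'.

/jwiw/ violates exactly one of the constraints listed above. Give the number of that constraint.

/jwiw/: syllable 1 coda contains /w/.
This is a violation of constraint 1: "/w/ is not permitted in coda position."
The remaining constraints (2, 3, 4, 5) are satisfied.

1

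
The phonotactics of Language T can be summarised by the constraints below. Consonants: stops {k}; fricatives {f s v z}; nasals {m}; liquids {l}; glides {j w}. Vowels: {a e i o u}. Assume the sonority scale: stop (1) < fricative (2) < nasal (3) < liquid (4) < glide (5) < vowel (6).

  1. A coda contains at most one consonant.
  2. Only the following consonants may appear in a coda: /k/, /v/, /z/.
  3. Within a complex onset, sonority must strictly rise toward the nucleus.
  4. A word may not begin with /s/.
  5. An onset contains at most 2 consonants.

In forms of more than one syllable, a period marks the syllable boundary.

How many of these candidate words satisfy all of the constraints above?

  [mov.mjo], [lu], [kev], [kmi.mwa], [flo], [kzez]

6

[mov.mjo] — σ1 onset /m/, coda /v/ ok; σ2 onset /mj/ (3→5 rises), coda /∅/ ok → phonotactically legal
[lu] — σ1 onset /l/, coda /∅/ ok → phonotactically legal
[kev] — σ1 onset /k/, coda /v/ ok → phonotactically legal
[kmi.mwa] — σ1 onset /km/ (1→3 rises), coda /∅/ ok; σ2 onset /mw/ (3→5 rises), coda /∅/ ok → phonotactically legal
[flo] — σ1 onset /fl/ (2→4 rises), coda /∅/ ok → phonotactically legal
[kzez] — σ1 onset /kz/ (1→2 rises), coda /z/ ok → phonotactically legal
Phonotactically legal: [mov.mjo], [lu], [kev], [kmi.mwa], [flo], [kzez] → 6.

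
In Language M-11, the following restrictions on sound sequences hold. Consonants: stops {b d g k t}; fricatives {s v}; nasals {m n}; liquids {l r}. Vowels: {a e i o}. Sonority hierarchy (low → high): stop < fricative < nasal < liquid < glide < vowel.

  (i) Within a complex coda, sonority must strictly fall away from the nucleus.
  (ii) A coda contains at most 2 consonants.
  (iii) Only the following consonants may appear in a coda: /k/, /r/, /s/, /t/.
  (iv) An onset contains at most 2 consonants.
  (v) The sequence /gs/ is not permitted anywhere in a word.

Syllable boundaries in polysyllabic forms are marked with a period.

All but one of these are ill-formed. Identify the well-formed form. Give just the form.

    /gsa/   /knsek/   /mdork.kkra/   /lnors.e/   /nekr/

/gsa/ — violates constraint (v): contains banned sequence /gs/ → ill-formed
/knsek/ — violates constraint (iv): syllable 1 onset /kns/ has 3 consonants (> 2) → ill-formed
/mdork.kkra/ — violates constraint (iv): syllable 2 onset /kkr/ has 3 consonants (> 2) → ill-formed
/lnors.e/ — σ1 onset /ln/ (2C), coda /rs/ (4→2 falls) ok; σ2 onset /∅/, coda /∅/ ok → well-formed
/nekr/ — violates constraint (i): syllable 1 coda /kr/: /k/ (stop, 1) → /r/ (liquid, 4) does not fall → ill-formed

/lnors.e/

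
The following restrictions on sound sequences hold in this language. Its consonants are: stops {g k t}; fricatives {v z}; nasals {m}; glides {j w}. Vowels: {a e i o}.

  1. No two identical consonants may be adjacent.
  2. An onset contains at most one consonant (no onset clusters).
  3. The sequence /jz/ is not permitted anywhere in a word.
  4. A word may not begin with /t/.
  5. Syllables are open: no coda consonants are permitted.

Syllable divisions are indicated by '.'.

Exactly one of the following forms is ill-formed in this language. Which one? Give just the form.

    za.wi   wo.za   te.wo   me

za.wi — σ1 onset /z/, coda /∅/ ok; σ2 onset /w/, coda /∅/ ok → well-formed
wo.za — σ1 onset /w/, coda /∅/ ok; σ2 onset /z/, coda /∅/ ok → well-formed
te.wo — violates constraint 4: word begins with /t/ → ill-formed
me — σ1 onset /m/, coda /∅/ ok → well-formed

te.wo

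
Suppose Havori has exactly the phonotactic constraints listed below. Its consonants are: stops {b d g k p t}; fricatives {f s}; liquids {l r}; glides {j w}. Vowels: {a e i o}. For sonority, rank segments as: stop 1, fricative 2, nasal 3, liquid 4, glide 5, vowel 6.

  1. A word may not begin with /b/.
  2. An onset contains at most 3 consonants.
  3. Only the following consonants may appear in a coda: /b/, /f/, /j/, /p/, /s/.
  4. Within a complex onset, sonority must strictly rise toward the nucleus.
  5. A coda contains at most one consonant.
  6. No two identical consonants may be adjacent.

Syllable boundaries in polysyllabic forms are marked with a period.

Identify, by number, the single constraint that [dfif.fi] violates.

6

[dfif.fi]: adjacent identical consonants /ff/.
This is a violation of constraint 6: "No two identical consonants may be adjacent."
The remaining constraints (1, 2, 3, 4, 5) are satisfied.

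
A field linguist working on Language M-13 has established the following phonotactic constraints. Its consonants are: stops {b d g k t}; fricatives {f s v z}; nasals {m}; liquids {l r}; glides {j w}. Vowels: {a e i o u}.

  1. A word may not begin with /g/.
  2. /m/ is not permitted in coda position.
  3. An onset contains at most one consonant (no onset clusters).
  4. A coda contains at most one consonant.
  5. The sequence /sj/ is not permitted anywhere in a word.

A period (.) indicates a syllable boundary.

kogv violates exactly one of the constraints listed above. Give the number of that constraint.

4

kogv: syllable 1 coda /gv/ has 2 consonants (> 1).
This is a violation of constraint 4: "A coda contains at most one consonant."
The remaining constraints (1, 2, 3, 5) are satisfied.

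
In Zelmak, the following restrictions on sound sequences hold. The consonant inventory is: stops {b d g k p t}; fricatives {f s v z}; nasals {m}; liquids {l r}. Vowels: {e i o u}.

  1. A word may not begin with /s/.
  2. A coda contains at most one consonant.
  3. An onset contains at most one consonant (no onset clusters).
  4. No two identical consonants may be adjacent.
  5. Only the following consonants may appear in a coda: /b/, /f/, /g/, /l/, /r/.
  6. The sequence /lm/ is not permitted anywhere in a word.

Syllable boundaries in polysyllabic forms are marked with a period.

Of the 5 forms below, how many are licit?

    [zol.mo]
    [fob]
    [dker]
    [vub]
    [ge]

3

[zol.mo] — violates constraint 6: contains banned sequence /lm/ → illicit
[fob] — σ1 onset /f/, coda /b/ ok → licit
[dker] — violates constraint 3: syllable 1 onset /dk/ has 2 consonants (> 1) → illicit
[vub] — σ1 onset /v/, coda /b/ ok → licit
[ge] — σ1 onset /g/, coda /∅/ ok → licit
Licit: [fob], [vub], [ge] → 3.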